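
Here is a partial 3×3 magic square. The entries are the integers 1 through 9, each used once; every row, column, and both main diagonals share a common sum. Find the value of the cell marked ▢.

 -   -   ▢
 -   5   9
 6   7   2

The entries are 1 through 9, which sum to 45, so each line sums to 45/3 = 15.
From row 2, 15 − (5 + 9) gives (2,1) = 1.
Column 1 needs 15; the known cells sum to 7, so (1,1) = 8.
Column 2 needs 15; the known cells sum to 12, so (1,2) = 3.
Column 3 must total 15; the given cells sum to 11, so (1,3) = 4.

4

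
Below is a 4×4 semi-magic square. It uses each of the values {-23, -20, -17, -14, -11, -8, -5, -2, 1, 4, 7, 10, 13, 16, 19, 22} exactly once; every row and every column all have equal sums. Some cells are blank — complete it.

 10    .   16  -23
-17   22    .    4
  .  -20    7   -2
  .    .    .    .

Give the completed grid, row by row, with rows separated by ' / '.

10 -5 16 -23 / -17 22 -11 4 / 13 -20 7 -2 / -8 1 -14 19

The 16 entries sum to -8, so each line sums to -8/4 = -2.
From row 1, -2 − (10 + 16 + (-23)) gives (1,2) = -5.
Using row 2: -17 + 22 + 4 + ? → (2,3) = -2 − 9 = -11.
The remaining cell in row 3 is (3,1) = -2 − (-15) = 13.
Using column 1: 10 + (-17) + 13 + ? → (4,1) = -2 − 6 = -8.
Column 2 must total -2; the given cells sum to -3, so (4,2) = 1.
Using column 3: 16 + (-11) + 7 + ? → (4,3) = -2 − 12 = -14.
Using column 4: -23 + 4 + (-2) + ? → (4,4) = -2 − (-21) = 19.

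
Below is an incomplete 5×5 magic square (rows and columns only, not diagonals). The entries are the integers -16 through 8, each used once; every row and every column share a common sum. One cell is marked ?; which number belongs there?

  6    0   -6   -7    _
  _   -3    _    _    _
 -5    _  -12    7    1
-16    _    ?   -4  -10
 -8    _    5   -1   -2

2

The entries are -16 through 8, which sum to -100, so each line sums to -100/5 = -20.
Row 1 needs -20; the known cells sum to -7, so (1,5) = -13.
Row 3 needs -20; the known cells sum to -9, so (3,2) = -11.
Row 5 must total -20; the given cells sum to -6, so (5,2) = -14.
The remaining cell in column 1 is (2,1) = -20 − (-23) = 3.
The remaining cell in column 2 is (4,2) = -20 − (-28) = 8.
Column 4 must total -20; the given cells sum to -5, so (2,4) = -15.
From column 5, -20 − (-13 + 1 + (-10) + (-2)) gives (2,5) = 4.
Using row 2: 3 + (-3) + (-15) + 4 + ? → (2,3) = -20 − (-11) = -9.
Using row 4: -16 + 8 + (-4) + (-10) + ? → (4,3) = -20 − (-22) = 2.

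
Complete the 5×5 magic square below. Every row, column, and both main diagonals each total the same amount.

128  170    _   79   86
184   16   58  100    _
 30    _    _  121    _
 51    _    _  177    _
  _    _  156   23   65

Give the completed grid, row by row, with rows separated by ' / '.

128 170 37 79 86 / 184 16 58 100 142 / 30 72 114 121 163 / 51 93 135 177 44 / 107 149 156 23 65

Column 4 is already complete: 79 + 100 + 121 + 177 + 23 = 500, so that is the magic constant.
Row 1 must total 500; the given cells sum to 463, so (1,3) = 37.
Using row 2: 184 + 16 + 58 + 100 + ? → (2,5) = 500 − 358 = 142.
From column 1, 500 − (128 + 184 + 30 + 51) gives (5,1) = 107.
The remaining cell in main diagonal is (3,3) = 500 − 386 = 114.
Anti-diagonal must total 500; the given cells sum to 407, so (4,2) = 93.
Row 5 must total 500; the given cells sum to 351, so (5,2) = 149.
The remaining cell in column 2 is (3,2) = 500 − 428 = 72.
Column 3 must total 500; the given cells sum to 365, so (4,3) = 135.
Row 3 must total 500; the given cells sum to 337, so (3,5) = 163.
Row 4 needs 500; the known cells sum to 456, so (4,5) = 44.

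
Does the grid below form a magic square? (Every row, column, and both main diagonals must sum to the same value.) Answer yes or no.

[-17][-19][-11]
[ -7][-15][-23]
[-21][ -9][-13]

Row 1: -17 + (-19) + (-11) = -47.
Row 2: -7 + (-15) + (-23) = -45.
Row 3: -21 + (-9) + (-13) = -43.
Column 1: -17 + (-7) + (-21) = -45.
Column 2: -19 + (-15) + (-9) = -43.
Column 3: -11 + (-23) + (-13) = -47.
Main diagonal: -17 + (-15) + (-13) = -45.
Anti-diagonal: -11 + (-15) + (-21) = -47.

No — column 1 sums to -45 but column 3 sums to -47.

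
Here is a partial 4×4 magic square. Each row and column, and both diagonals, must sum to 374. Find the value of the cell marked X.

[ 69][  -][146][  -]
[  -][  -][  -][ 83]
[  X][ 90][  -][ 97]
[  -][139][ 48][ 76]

62

Row 4: 139 + 48 + 76 + ? = 374, so (4,1) = 111.
Column 4: 83 + 97 + 76 + ? = 374, so (1,4) = 118.
The remaining cell in anti-diagonal is (2,3) = 374 − 319 = 55.
Row 1 must total 374; the given cells sum to 333, so (1,2) = 41.
Column 2 needs 374; the known cells sum to 270, so (2,2) = 104.
Using column 3: 146 + 55 + 48 + ? → (3,3) = 374 − 249 = 125.
From row 2, 374 − (104 + 55 + 83) gives (2,1) = 132.
Row 3 must total 374; the given cells sum to 312, so (3,1) = 62.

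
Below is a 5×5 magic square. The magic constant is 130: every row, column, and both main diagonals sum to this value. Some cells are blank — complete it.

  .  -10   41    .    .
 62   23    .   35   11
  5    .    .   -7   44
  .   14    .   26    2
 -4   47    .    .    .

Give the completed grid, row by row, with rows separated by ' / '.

29 -10 41 17 53 / 62 23 -1 35 11 / 5 56 32 -7 44 / 38 14 50 26 2 / -4 47 8 59 20

Row 2 must total 130; the given cells sum to 131, so (2,3) = -1.
From column 2, 130 − (-10 + 23 + 14 + 47) gives (3,2) = 56.
From row 3, 130 − (5 + 56 + (-7) + 44) gives (3,3) = 32.
Anti-diagonal: 35 + 32 + 14 + (-4) + ? = 130, so (1,5) = 53.
The remaining cell in column 5 is (5,5) = 130 − 110 = 20.
Using main diagonal: 23 + 32 + 26 + 20 + ? → (1,1) = 130 − 101 = 29.
Row 1 must total 130; the given cells sum to 113, so (1,4) = 17.
Column 1 must total 130; the given cells sum to 92, so (4,1) = 38.
From column 4, 130 − (17 + 35 + (-7) + 26) gives (5,4) = 59.
Using row 4: 38 + 14 + 26 + 2 + ? → (4,3) = 130 − 80 = 50.
Row 5: -4 + 47 + 59 + 20 + ? = 130, so (5,3) = 8.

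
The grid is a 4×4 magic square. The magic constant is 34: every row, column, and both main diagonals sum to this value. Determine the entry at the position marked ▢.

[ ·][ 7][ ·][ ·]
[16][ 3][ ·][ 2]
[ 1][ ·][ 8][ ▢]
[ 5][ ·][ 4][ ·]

Row 2: 16 + 3 + 2 + ? = 34, so (2,3) = 13.
Using column 1: 16 + 1 + 5 + ? → (1,1) = 34 − 22 = 12.
Column 3 needs 34; the known cells sum to 25, so (1,3) = 9.
The remaining cell in main diagonal is (4,4) = 34 − 23 = 11.
Using row 1: 12 + 7 + 9 + ? → (1,4) = 34 − 28 = 6.
The remaining cell in row 4 is (4,2) = 34 − 20 = 14.
The remaining cell in column 2 is (3,2) = 34 − 24 = 10.
Using column 4: 6 + 2 + 11 + ? → (3,4) = 34 − 19 = 15.

15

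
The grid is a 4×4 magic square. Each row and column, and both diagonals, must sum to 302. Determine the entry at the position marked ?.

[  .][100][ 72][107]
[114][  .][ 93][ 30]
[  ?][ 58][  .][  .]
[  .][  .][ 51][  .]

121

Row 1: 100 + 72 + 107 + ? = 302, so (1,1) = 23.
Using row 2: 114 + 93 + 30 + ? → (2,2) = 302 − 237 = 65.
Column 2: 100 + 65 + 58 + ? = 302, so (4,2) = 79.
Column 3 must total 302; the given cells sum to 216, so (3,3) = 86.
From main diagonal, 302 − (23 + 65 + 86) gives (4,4) = 128.
The remaining cell in anti-diagonal is (4,1) = 302 − 258 = 44.
Column 1 must total 302; the given cells sum to 181, so (3,1) = 121.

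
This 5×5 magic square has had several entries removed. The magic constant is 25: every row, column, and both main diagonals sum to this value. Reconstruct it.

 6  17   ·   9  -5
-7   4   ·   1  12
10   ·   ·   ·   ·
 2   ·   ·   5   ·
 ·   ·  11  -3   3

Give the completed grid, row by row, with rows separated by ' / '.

The remaining cell in row 1 is (1,3) = 25 − 27 = -2.
Row 2: -7 + 4 + 1 + 12 + ? = 25, so (2,3) = 15.
Using column 1: 6 + (-7) + 10 + 2 + ? → (5,1) = 25 − 11 = 14.
The remaining cell in column 4 is (3,4) = 25 − 12 = 13.
Using main diagonal: 6 + 4 + 5 + 3 + ? → (3,3) = 25 − 18 = 7.
From anti-diagonal, 25 − (-5 + 1 + 7 + 14) gives (4,2) = 8.
The remaining cell in row 5 is (5,2) = 25 − 25 = 0.
Column 2 must total 25; the given cells sum to 29, so (3,2) = -4.
From column 3, 25 − (-2 + 15 + 7 + 11) gives (4,3) = -6.
Using row 3: 10 + (-4) + 7 + 13 + ? → (3,5) = 25 − 26 = -1.
Using row 4: 2 + 8 + (-6) + 5 + ? → (4,5) = 25 − 9 = 16.

6 17 -2 9 -5 / -7 4 15 1 12 / 10 -4 7 13 -1 / 2 8 -6 5 16 / 14 0 11 -3 3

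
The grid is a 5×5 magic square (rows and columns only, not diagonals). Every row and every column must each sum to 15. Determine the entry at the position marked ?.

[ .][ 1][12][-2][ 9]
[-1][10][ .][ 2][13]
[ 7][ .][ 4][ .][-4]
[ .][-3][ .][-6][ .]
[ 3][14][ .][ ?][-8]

From row 1, 15 − (1 + 12 + (-2) + 9) gives (1,1) = -5.
Row 2: -1 + 10 + 2 + 13 + ? = 15, so (2,3) = -9.
Using column 1: -5 + (-1) + 7 + 3 + ? → (4,1) = 15 − 4 = 11.
From column 2, 15 − (1 + 10 + (-3) + 14) gives (3,2) = -7.
Column 5 needs 15; the known cells sum to 10, so (4,5) = 5.
Row 3: 7 + (-7) + 4 + (-4) + ? = 15, so (3,4) = 15.
Row 4 needs 15; the known cells sum to 7, so (4,3) = 8.
From column 3, 15 − (12 + (-9) + 4 + 8) gives (5,3) = 0.
Column 4: -2 + 2 + 15 + (-6) + ? = 15, so (5,4) = 6.

6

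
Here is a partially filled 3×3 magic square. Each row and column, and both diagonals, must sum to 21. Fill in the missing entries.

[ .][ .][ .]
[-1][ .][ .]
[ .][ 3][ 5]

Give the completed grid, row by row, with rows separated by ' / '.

9 11 1 / -1 7 15 / 13 3 5

From row 3, 21 − (3 + 5) gives (3,1) = 13.
Using column 1: -1 + 13 + ? → (1,1) = 21 − 12 = 9.
Main diagonal: 9 + 5 + ? = 21, so (2,2) = 7.
Anti-diagonal needs 21; the known cells sum to 20, so (1,3) = 1.
Row 1 needs 21; the known cells sum to 10, so (1,2) = 11.
Row 2 needs 21; the known cells sum to 6, so (2,3) = 15.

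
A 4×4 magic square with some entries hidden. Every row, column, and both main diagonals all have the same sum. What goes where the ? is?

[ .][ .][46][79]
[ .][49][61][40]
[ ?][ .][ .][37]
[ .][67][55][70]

73

Column 4 is complete and sums to 226; that is the magic constant.
Row 2 needs 226; the known cells sum to 150, so (2,1) = 76.
From row 4, 226 − (67 + 55 + 70) gives (4,1) = 34.
Column 3: 46 + 61 + 55 + ? = 226, so (3,3) = 64.
Main diagonal needs 226; the known cells sum to 183, so (1,1) = 43.
From anti-diagonal, 226 − (79 + 61 + 34) gives (3,2) = 52.
Row 1 needs 226; the known cells sum to 168, so (1,2) = 58.
Row 3 needs 226; the known cells sum to 153, so (3,1) = 73.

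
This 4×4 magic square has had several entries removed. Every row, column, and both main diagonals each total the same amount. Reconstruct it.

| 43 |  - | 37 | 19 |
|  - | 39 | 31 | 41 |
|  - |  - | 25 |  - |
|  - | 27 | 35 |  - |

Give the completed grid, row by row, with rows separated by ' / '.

Column 3 is already complete: 37 + 31 + 25 + 35 = 128, so that is the magic constant.
Row 1 needs 128; the known cells sum to 99, so (1,2) = 29.
Row 2: 39 + 31 + 41 + ? = 128, so (2,1) = 17.
Column 2 needs 128; the known cells sum to 95, so (3,2) = 33.
Main diagonal needs 128; the known cells sum to 107, so (4,4) = 21.
Anti-diagonal: 19 + 31 + 33 + ? = 128, so (4,1) = 45.
Column 1: 43 + 17 + 45 + ? = 128, so (3,1) = 23.
Column 4 needs 128; the known cells sum to 81, so (3,4) = 47.

43 29 37 19 / 17 39 31 41 / 23 33 25 47 / 45 27 35 21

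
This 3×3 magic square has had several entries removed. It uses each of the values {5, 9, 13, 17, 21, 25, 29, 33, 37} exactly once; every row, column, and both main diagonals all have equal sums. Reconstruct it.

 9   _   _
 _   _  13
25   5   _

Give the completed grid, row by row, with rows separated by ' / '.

9 37 17 / 29 21 13 / 25 5 33

The 9 entries sum to 189, so each line sums to 189/3 = 63.
Row 3 needs 63; the known cells sum to 30, so (3,3) = 33.
Column 1 needs 63; the known cells sum to 34, so (2,1) = 29.
Using column 3: 13 + 33 + ? → (1,3) = 63 − 46 = 17.
Using main diagonal: 9 + 33 + ? → (2,2) = 63 − 42 = 21.
Using row 1: 9 + 17 + ? → (1,2) = 63 − 26 = 37.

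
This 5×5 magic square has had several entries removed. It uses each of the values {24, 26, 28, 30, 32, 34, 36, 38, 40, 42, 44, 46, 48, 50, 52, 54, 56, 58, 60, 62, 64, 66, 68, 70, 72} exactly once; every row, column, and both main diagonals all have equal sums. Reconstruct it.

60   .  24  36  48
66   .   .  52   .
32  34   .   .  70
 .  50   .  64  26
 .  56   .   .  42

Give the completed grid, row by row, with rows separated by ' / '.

60 72 24 36 48 / 66 28 40 52 54 / 32 34 46 58 70 / 38 50 62 64 26 / 44 56 68 30 42

The 25 entries sum to 1200, so each line sums to 1200/5 = 240.
The remaining cell in row 1 is (1,2) = 240 − 168 = 72.
Column 2: 72 + 34 + 50 + 56 + ? = 240, so (2,2) = 28.
Using column 5: 48 + 70 + 26 + 42 + ? → (2,5) = 240 − 186 = 54.
Main diagonal must total 240; the given cells sum to 194, so (3,3) = 46.
From anti-diagonal, 240 − (48 + 52 + 46 + 50) gives (5,1) = 44.
The remaining cell in row 2 is (2,3) = 240 − 200 = 40.
Row 3 needs 240; the known cells sum to 182, so (3,4) = 58.
Column 1 must total 240; the given cells sum to 202, so (4,1) = 38.
Using column 4: 36 + 52 + 58 + 64 + ? → (5,4) = 240 − 210 = 30.
The remaining cell in row 4 is (4,3) = 240 − 178 = 62.
The remaining cell in row 5 is (5,3) = 240 − 172 = 68.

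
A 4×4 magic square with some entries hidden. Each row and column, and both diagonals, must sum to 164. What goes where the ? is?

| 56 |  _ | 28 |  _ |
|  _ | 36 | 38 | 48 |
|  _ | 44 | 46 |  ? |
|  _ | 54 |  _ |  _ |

40

Row 2 must total 164; the given cells sum to 122, so (2,1) = 42.
Using column 2: 36 + 44 + 54 + ? → (1,2) = 164 − 134 = 30.
Column 3 needs 164; the known cells sum to 112, so (4,3) = 52.
Main diagonal needs 164; the known cells sum to 138, so (4,4) = 26.
The remaining cell in row 1 is (1,4) = 164 − 114 = 50.
Row 4 needs 164; the known cells sum to 132, so (4,1) = 32.
Using column 1: 56 + 42 + 32 + ? → (3,1) = 164 − 130 = 34.
Using column 4: 50 + 48 + 26 + ? → (3,4) = 164 − 124 = 40.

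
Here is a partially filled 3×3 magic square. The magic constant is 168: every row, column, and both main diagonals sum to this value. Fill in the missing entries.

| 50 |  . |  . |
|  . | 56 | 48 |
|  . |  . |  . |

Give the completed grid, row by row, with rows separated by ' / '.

50 60 58 / 64 56 48 / 54 52 62

Row 2 needs 168; the known cells sum to 104, so (2,1) = 64.
Column 1 must total 168; the given cells sum to 114, so (3,1) = 54.
Using main diagonal: 50 + 56 + ? → (3,3) = 168 − 106 = 62.
Using anti-diagonal: 56 + 54 + ? → (1,3) = 168 − 110 = 58.
Row 1 needs 168; the known cells sum to 108, so (1,2) = 60.
Row 3 must total 168; the given cells sum to 116, so (3,2) = 52.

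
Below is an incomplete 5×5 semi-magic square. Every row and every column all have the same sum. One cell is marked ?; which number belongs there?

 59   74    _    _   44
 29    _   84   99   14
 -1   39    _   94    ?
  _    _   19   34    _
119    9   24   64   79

Row 5 is complete and sums to 295; that is the magic constant.
Row 2: 29 + 84 + 99 + 14 + ? = 295, so (2,2) = 69.
The remaining cell in column 1 is (4,1) = 295 − 206 = 89.
Using column 2: 74 + 69 + 39 + 9 + ? → (4,2) = 295 − 191 = 104.
The remaining cell in column 4 is (1,4) = 295 − 291 = 4.
Row 1 needs 295; the known cells sum to 181, so (1,3) = 114.
Row 4 must total 295; the given cells sum to 246, so (4,5) = 49.
Column 3: 114 + 84 + 19 + 24 + ? = 295, so (3,3) = 54.
Column 5 must total 295; the given cells sum to 186, so (3,5) = 109.

109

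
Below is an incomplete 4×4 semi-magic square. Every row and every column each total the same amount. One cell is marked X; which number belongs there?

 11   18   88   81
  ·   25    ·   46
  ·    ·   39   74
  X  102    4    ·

Row 1 is complete and sums to 198; that is the magic constant.
Column 2 must total 198; the given cells sum to 145, so (3,2) = 53.
Column 3: 88 + 39 + 4 + ? = 198, so (2,3) = 67.
Column 4 needs 198; the known cells sum to 201, so (4,4) = -3.
Row 2 must total 198; the given cells sum to 138, so (2,1) = 60.
The remaining cell in row 3 is (3,1) = 198 − 166 = 32.
From row 4, 198 − (102 + 4 + (-3)) gives (4,1) = 95.

95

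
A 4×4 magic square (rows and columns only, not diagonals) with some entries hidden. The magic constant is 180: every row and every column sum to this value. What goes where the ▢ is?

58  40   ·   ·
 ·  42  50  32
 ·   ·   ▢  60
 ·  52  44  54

38

Using row 2: 42 + 50 + 32 + ? → (2,1) = 180 − 124 = 56.
From row 4, 180 − (52 + 44 + 54) gives (4,1) = 30.
Using column 1: 58 + 56 + 30 + ? → (3,1) = 180 − 144 = 36.
From column 2, 180 − (40 + 42 + 52) gives (3,2) = 46.
Column 4: 32 + 60 + 54 + ? = 180, so (1,4) = 34.
Row 1: 58 + 40 + 34 + ? = 180, so (1,3) = 48.
Row 3: 36 + 46 + 60 + ? = 180, so (3,3) = 38.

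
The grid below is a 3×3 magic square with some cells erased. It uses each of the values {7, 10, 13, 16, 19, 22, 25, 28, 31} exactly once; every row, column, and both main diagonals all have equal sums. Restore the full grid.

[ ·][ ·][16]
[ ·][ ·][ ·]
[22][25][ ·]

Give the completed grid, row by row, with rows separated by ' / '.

28 13 16 / 7 19 31 / 22 25 10

The 9 entries sum to 171, so each line sums to 171/3 = 57.
Using row 3: 22 + 25 + ? → (3,3) = 57 − 47 = 10.
From column 3, 57 − (16 + 10) gives (2,3) = 31.
Anti-diagonal: 16 + 22 + ? = 57, so (2,2) = 19.
From row 2, 57 − (19 + 31) gives (2,1) = 7.
Column 1: 7 + 22 + ? = 57, so (1,1) = 28.
Column 2: 19 + 25 + ? = 57, so (1,2) = 13.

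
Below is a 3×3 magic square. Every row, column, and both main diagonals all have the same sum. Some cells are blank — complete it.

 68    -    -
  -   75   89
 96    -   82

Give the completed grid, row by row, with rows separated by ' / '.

68 103 54 / 61 75 89 / 96 47 82

Main diagonal is already complete: 68 + 75 + 82 = 225, so that is the magic constant.
Row 2 needs 225; the known cells sum to 164, so (2,1) = 61.
The remaining cell in row 3 is (3,2) = 225 − 178 = 47.
Using column 2: 75 + 47 + ? → (1,2) = 225 − 122 = 103.
From column 3, 225 − (89 + 82) gives (1,3) = 54.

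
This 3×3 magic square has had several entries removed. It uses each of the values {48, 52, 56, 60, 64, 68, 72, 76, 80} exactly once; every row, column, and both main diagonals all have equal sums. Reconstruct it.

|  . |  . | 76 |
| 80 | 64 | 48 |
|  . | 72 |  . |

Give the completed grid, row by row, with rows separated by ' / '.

The 9 entries sum to 576, so each line sums to 576/3 = 192.
The remaining cell in column 2 is (1,2) = 192 − 136 = 56.
Column 3: 76 + 48 + ? = 192, so (3,3) = 68.
From main diagonal, 192 − (64 + 68) gives (1,1) = 60.
From anti-diagonal, 192 − (76 + 64) gives (3,1) = 52.

60 56 76 / 80 64 48 / 52 72 68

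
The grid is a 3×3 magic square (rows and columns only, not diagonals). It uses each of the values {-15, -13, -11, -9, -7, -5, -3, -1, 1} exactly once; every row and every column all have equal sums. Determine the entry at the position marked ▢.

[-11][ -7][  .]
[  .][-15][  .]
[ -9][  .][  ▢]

-13

The 9 entries sum to -63, so each line sums to -63/3 = -21.
Row 1 needs -21; the known cells sum to -18, so (1,3) = -3.
From column 1, -21 − (-11 + (-9)) gives (2,1) = -1.
Column 2: -7 + (-15) + ? = -21, so (3,2) = 1.
Row 2 must total -21; the given cells sum to -16, so (2,3) = -5.
From row 3, -21 − (-9 + 1) gives (3,3) = -13.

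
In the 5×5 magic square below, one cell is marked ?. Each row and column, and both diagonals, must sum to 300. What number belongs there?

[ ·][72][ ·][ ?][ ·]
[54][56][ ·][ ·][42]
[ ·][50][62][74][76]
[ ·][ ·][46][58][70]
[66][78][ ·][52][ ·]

Row 3 must total 300; the given cells sum to 262, so (3,1) = 38.
Column 2 needs 300; the known cells sum to 256, so (4,2) = 44.
The remaining cell in row 4 is (4,1) = 300 − 218 = 82.
The remaining cell in column 1 is (1,1) = 300 − 240 = 60.
Using main diagonal: 60 + 56 + 62 + 58 + ? → (5,5) = 300 − 236 = 64.
The remaining cell in row 5 is (5,3) = 300 − 260 = 40.
Column 5 needs 300; the known cells sum to 252, so (1,5) = 48.
From anti-diagonal, 300 − (48 + 62 + 44 + 66) gives (2,4) = 80.
From row 2, 300 − (54 + 56 + 80 + 42) gives (2,3) = 68.
Using column 3: 68 + 62 + 46 + 40 + ? → (1,3) = 300 − 216 = 84.
The remaining cell in column 4 is (1,4) = 300 − 264 = 36.

36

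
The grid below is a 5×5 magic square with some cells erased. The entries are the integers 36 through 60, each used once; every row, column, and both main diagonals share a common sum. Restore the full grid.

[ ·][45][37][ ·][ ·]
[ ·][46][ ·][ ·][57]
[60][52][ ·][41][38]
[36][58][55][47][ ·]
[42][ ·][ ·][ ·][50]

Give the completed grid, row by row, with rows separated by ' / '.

48 45 37 59 51 / 54 46 43 40 57 / 60 52 49 41 38 / 36 58 55 47 44 / 42 39 56 53 50

The entries are 36 through 60, which sum to 1200, so each line sums to 1200/5 = 240.
From row 3, 240 − (60 + 52 + 41 + 38) gives (3,3) = 49.
From row 4, 240 − (36 + 58 + 55 + 47) gives (4,5) = 44.
From column 2, 240 − (45 + 46 + 52 + 58) gives (5,2) = 39.
Using column 5: 57 + 38 + 44 + 50 + ? → (1,5) = 240 − 189 = 51.
Main diagonal must total 240; the given cells sum to 192, so (1,1) = 48.
Anti-diagonal must total 240; the given cells sum to 200, so (2,4) = 40.
Using row 1: 48 + 45 + 37 + 51 + ? → (1,4) = 240 − 181 = 59.
From column 1, 240 − (48 + 60 + 36 + 42) gives (2,1) = 54.
Column 4 must total 240; the given cells sum to 187, so (5,4) = 53.
Row 2 needs 240; the known cells sum to 197, so (2,3) = 43.
From row 5, 240 − (42 + 39 + 53 + 50) gives (5,3) = 56.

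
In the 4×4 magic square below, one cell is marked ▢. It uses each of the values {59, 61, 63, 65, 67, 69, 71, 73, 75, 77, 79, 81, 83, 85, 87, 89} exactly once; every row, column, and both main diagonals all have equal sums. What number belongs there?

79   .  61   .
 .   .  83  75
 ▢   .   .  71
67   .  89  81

85

The 16 entries sum to 1184, so each line sums to 1184/4 = 296.
From row 4, 296 − (67 + 89 + 81) gives (4,2) = 59.
From column 3, 296 − (61 + 83 + 89) gives (3,3) = 63.
From column 4, 296 − (75 + 71 + 81) gives (1,4) = 69.
Main diagonal must total 296; the given cells sum to 223, so (2,2) = 73.
From anti-diagonal, 296 − (69 + 83 + 67) gives (3,2) = 77.
From row 1, 296 − (79 + 61 + 69) gives (1,2) = 87.
Using row 2: 73 + 83 + 75 + ? → (2,1) = 296 − 231 = 65.
From row 3, 296 − (77 + 63 + 71) gives (3,1) = 85.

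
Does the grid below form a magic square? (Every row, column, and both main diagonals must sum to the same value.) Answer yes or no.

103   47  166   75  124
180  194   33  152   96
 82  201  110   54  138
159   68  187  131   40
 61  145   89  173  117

Row 1: 103 + 47 + 166 + 75 + 124 = 515.
Row 2: 180 + 194 + 33 + 152 + 96 = 655.
Row 3: 82 + 201 + 110 + 54 + 138 = 585.
Row 4: 159 + 68 + 187 + 131 + 40 = 585.
Row 5: 61 + 145 + 89 + 173 + 117 = 585.
Column 1: 103 + 180 + 82 + 159 + 61 = 585.
Column 2: 47 + 194 + 201 + 68 + 145 = 655.
Column 3: 166 + 33 + 110 + 187 + 89 = 585.
Column 4: 75 + 152 + 54 + 131 + 173 = 585.
Column 5: 124 + 96 + 138 + 40 + 117 = 515.
Main diagonal: 103 + 194 + 110 + 131 + 117 = 655.
Anti-diagonal: 124 + 152 + 110 + 68 + 61 = 515.

No — row 4 sums to 585 but main diagonal sums to 655.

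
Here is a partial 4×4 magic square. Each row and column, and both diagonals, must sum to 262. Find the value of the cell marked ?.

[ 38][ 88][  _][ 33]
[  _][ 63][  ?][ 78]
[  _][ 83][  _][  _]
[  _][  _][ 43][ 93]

Using row 1: 38 + 88 + 33 + ? → (1,3) = 262 − 159 = 103.
Using column 2: 88 + 63 + 83 + ? → (4,2) = 262 − 234 = 28.
From column 4, 262 − (33 + 78 + 93) gives (3,4) = 58.
The remaining cell in main diagonal is (3,3) = 262 − 194 = 68.
Using row 3: 83 + 68 + 58 + ? → (3,1) = 262 − 209 = 53.
The remaining cell in row 4 is (4,1) = 262 − 164 = 98.
Using column 1: 38 + 53 + 98 + ? → (2,1) = 262 − 189 = 73.
Using column 3: 103 + 68 + 43 + ? → (2,3) = 262 − 214 = 48.

48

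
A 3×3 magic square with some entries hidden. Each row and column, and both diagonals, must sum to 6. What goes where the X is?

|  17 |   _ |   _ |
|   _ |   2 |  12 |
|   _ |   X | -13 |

22

Using row 2: 2 + 12 + ? → (2,1) = 6 − 14 = -8.
The remaining cell in column 1 is (3,1) = 6 − 9 = -3.
The remaining cell in column 3 is (1,3) = 6 − (-1) = 7.
The remaining cell in row 1 is (1,2) = 6 − 24 = -18.
Row 3: -3 + (-13) + ? = 6, so (3,2) = 22.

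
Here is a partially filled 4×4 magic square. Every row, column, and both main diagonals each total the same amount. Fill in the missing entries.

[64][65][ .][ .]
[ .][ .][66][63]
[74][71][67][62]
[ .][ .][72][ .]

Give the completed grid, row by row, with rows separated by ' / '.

Row 3 is already complete: 74 + 71 + 67 + 62 = 274, so that is the magic constant.
Column 3: 66 + 67 + 72 + ? = 274, so (1,3) = 69.
Row 1 must total 274; the given cells sum to 198, so (1,4) = 76.
Column 4: 76 + 63 + 62 + ? = 274, so (4,4) = 73.
Main diagonal needs 274; the known cells sum to 204, so (2,2) = 70.
Anti-diagonal must total 274; the given cells sum to 213, so (4,1) = 61.
Row 2: 70 + 66 + 63 + ? = 274, so (2,1) = 75.
Row 4: 61 + 72 + 73 + ? = 274, so (4,2) = 68.

64 65 69 76 / 75 70 66 63 / 74 71 67 62 / 61 68 72 73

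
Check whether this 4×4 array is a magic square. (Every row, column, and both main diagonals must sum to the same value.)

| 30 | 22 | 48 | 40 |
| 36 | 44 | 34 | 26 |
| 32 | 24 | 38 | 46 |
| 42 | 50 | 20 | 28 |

Yes

Row 1: 30 + 22 + 48 + 40 = 140.
Row 2: 36 + 44 + 34 + 26 = 140.
Row 3: 32 + 24 + 38 + 46 = 140.
Row 4: 42 + 50 + 20 + 28 = 140.
Column 1: 30 + 36 + 32 + 42 = 140.
Column 2: 22 + 44 + 24 + 50 = 140.
Column 3: 48 + 34 + 38 + 20 = 140.
Column 4: 40 + 26 + 46 + 28 = 140.
Main diagonal: 30 + 44 + 38 + 28 = 140.
Anti-diagonal: 40 + 34 + 24 + 42 = 140.
All lines sum to 140.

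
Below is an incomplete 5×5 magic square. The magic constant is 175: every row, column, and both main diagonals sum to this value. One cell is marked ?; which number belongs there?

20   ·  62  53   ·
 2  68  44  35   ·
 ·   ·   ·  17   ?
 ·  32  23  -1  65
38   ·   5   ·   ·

Row 2: 2 + 68 + 44 + 35 + ? = 175, so (2,5) = 26.
The remaining cell in row 4 is (4,1) = 175 − 119 = 56.
The remaining cell in column 1 is (3,1) = 175 − 116 = 59.
Column 3 must total 175; the given cells sum to 134, so (3,3) = 41.
From column 4, 175 − (53 + 35 + 17 + (-1)) gives (5,4) = 71.
Main diagonal needs 175; the known cells sum to 128, so (5,5) = 47.
Anti-diagonal needs 175; the known cells sum to 146, so (1,5) = 29.
Row 1 needs 175; the known cells sum to 164, so (1,2) = 11.
From row 5, 175 − (38 + 5 + 71 + 47) gives (5,2) = 14.
From column 2, 175 − (11 + 68 + 32 + 14) gives (3,2) = 50.
Column 5 needs 175; the known cells sum to 167, so (3,5) = 8.

8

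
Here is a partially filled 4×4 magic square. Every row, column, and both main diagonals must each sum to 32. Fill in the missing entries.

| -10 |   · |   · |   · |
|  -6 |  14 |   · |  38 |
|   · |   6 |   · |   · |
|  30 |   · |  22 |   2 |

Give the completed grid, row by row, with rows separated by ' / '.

-10 34 -2 10 / -6 14 -14 38 / 18 6 26 -18 / 30 -22 22 2

Row 2 must total 32; the given cells sum to 46, so (2,3) = -14.
The remaining cell in row 4 is (4,2) = 32 − 54 = -22.
Column 1 must total 32; the given cells sum to 14, so (3,1) = 18.
The remaining cell in column 2 is (1,2) = 32 − (-2) = 34.
Main diagonal needs 32; the known cells sum to 6, so (3,3) = 26.
Anti-diagonal: -14 + 6 + 30 + ? = 32, so (1,4) = 10.
The remaining cell in row 1 is (1,3) = 32 − 34 = -2.
The remaining cell in row 3 is (3,4) = 32 − 50 = -18.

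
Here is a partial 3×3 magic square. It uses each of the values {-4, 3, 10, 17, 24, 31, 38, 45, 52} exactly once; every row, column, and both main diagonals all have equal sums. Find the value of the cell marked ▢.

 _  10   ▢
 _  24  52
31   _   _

17

The 9 entries sum to 216, so each line sums to 216/3 = 72.
Row 2 must total 72; the given cells sum to 76, so (2,1) = -4.
Using column 1: -4 + 31 + ? → (1,1) = 72 − 27 = 45.
Column 2: 10 + 24 + ? = 72, so (3,2) = 38.
Main diagonal: 45 + 24 + ? = 72, so (3,3) = 3.
Anti-diagonal needs 72; the known cells sum to 55, so (1,3) = 17.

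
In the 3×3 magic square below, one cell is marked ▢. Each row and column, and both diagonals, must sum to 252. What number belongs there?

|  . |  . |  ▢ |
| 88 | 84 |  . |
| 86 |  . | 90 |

Row 2: 88 + 84 + ? = 252, so (2,3) = 80.
From row 3, 252 − (86 + 90) gives (3,2) = 76.
Column 1 must total 252; the given cells sum to 174, so (1,1) = 78.
Column 2 needs 252; the known cells sum to 160, so (1,2) = 92.
Column 3 needs 252; the known cells sum to 170, so (1,3) = 82.

82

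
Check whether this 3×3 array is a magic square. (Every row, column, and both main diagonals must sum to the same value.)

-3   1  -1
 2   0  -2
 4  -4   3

No — main diagonal sums to 0 but anti-diagonal sums to 3.

Row 1: -3 + 1 + (-1) = -3.
Row 2: 2 + 0 + (-2) = 0.
Row 3: 4 + (-4) + 3 = 3.
Column 1: -3 + 2 + 4 = 3.
Column 2: 1 + 0 + (-4) = -3.
Column 3: -1 + (-2) + 3 = 0.
Main diagonal: -3 + 0 + 3 = 0.
Anti-diagonal: -1 + 0 + 4 = 3.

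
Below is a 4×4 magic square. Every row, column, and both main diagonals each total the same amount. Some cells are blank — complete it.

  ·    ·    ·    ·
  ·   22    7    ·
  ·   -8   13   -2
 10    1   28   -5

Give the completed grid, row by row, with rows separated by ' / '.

4 19 -14 25 / -11 22 7 16 / 31 -8 13 -2 / 10 1 28 -5

Row 4 is already complete: 10 + 1 + 28 + -5 = 34, so that is the magic constant.
Row 3 needs 34; the known cells sum to 3, so (3,1) = 31.
From column 2, 34 − (22 + (-8) + 1) gives (1,2) = 19.
The remaining cell in column 3 is (1,3) = 34 − 48 = -14.
Main diagonal needs 34; the known cells sum to 30, so (1,1) = 4.
From anti-diagonal, 34 − (7 + (-8) + 10) gives (1,4) = 25.
Column 1 needs 34; the known cells sum to 45, so (2,1) = -11.
Column 4: 25 + (-2) + (-5) + ? = 34, so (2,4) = 16.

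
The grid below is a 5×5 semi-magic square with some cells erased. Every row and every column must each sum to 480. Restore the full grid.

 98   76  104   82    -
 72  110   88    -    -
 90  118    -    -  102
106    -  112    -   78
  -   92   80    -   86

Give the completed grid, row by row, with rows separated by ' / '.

98 76 104 82 120 / 72 110 88 116 94 / 90 118 96 74 102 / 106 84 112 100 78 / 114 92 80 108 86

Row 1 must total 480; the given cells sum to 360, so (1,5) = 120.
Column 1 must total 480; the given cells sum to 366, so (5,1) = 114.
Column 2 must total 480; the given cells sum to 396, so (4,2) = 84.
The remaining cell in column 3 is (3,3) = 480 − 384 = 96.
Using column 5: 120 + 102 + 78 + 86 + ? → (2,5) = 480 − 386 = 94.
Using row 2: 72 + 110 + 88 + 94 + ? → (2,4) = 480 − 364 = 116.
Row 3: 90 + 118 + 96 + 102 + ? = 480, so (3,4) = 74.
Row 4 must total 480; the given cells sum to 380, so (4,4) = 100.
Row 5 must total 480; the given cells sum to 372, so (5,4) = 108.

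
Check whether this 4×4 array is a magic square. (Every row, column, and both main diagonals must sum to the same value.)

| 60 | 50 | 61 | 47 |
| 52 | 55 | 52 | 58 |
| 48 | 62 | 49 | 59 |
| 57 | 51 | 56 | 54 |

No — row 4 sums to 218 but column 1 sums to 217.

Row 1: 60 + 50 + 61 + 47 = 218.
Row 2: 52 + 55 + 52 + 58 = 217.
Row 3: 48 + 62 + 49 + 59 = 218.
Row 4: 57 + 51 + 56 + 54 = 218.
Column 1: 60 + 52 + 48 + 57 = 217.
Column 2: 50 + 55 + 62 + 51 = 218.
Column 3: 61 + 52 + 49 + 56 = 218.
Column 4: 47 + 58 + 59 + 54 = 218.
Main diagonal: 60 + 55 + 49 + 54 = 218.
Anti-diagonal: 47 + 52 + 62 + 57 = 218.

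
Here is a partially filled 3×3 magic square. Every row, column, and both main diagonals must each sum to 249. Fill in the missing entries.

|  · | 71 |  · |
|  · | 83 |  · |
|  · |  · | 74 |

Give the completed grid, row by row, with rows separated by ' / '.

Column 2: 71 + 83 + ? = 249, so (3,2) = 95.
Main diagonal: 83 + 74 + ? = 249, so (1,1) = 92.
Row 1 must total 249; the given cells sum to 163, so (1,3) = 86.
Using row 3: 95 + 74 + ? → (3,1) = 249 − 169 = 80.
Using column 1: 92 + 80 + ? → (2,1) = 249 − 172 = 77.
Using column 3: 86 + 74 + ? → (2,3) = 249 − 160 = 89.

92 71 86 / 77 83 89 / 80 95 74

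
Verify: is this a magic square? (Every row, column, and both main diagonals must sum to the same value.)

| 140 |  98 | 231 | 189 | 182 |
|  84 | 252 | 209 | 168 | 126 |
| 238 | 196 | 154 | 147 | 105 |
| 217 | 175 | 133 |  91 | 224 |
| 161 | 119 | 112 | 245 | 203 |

No — column 3 sums to 839 but column 4 sums to 840.

Row 1: 140 + 98 + 231 + 189 + 182 = 840.
Row 2: 84 + 252 + 209 + 168 + 126 = 839.
Row 3: 238 + 196 + 154 + 147 + 105 = 840.
Row 4: 217 + 175 + 133 + 91 + 224 = 840.
Row 5: 161 + 119 + 112 + 245 + 203 = 840.
Column 1: 140 + 84 + 238 + 217 + 161 = 840.
Column 2: 98 + 252 + 196 + 175 + 119 = 840.
Column 3: 231 + 209 + 154 + 133 + 112 = 839.
Column 4: 189 + 168 + 147 + 91 + 245 = 840.
Column 5: 182 + 126 + 105 + 224 + 203 = 840.
Main diagonal: 140 + 252 + 154 + 91 + 203 = 840.
Anti-diagonal: 182 + 168 + 154 + 175 + 161 = 840.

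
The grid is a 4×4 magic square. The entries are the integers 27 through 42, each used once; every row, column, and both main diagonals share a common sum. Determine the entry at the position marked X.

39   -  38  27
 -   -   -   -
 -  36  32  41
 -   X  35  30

31

The entries are 27 through 42, which sum to 552, so each line sums to 552/4 = 138.
Using row 1: 39 + 38 + 27 + ? → (1,2) = 138 − 104 = 34.
Using row 3: 36 + 32 + 41 + ? → (3,1) = 138 − 109 = 29.
Column 3: 38 + 32 + 35 + ? = 138, so (2,3) = 33.
The remaining cell in column 4 is (2,4) = 138 − 98 = 40.
Main diagonal needs 138; the known cells sum to 101, so (2,2) = 37.
Anti-diagonal needs 138; the known cells sum to 96, so (4,1) = 42.
Row 2 must total 138; the given cells sum to 110, so (2,1) = 28.
Row 4 needs 138; the known cells sum to 107, so (4,2) = 31.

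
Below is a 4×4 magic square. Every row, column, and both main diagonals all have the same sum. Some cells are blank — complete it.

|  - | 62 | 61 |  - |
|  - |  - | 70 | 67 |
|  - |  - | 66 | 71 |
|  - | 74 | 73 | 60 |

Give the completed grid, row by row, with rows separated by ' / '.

75 62 61 72 / 64 69 70 67 / 68 65 66 71 / 63 74 73 60

Column 3 is already complete: 61 + 70 + 66 + 73 = 270, so that is the magic constant.
The remaining cell in row 4 is (4,1) = 270 − 207 = 63.
Column 4 must total 270; the given cells sum to 198, so (1,4) = 72.
Anti-diagonal: 72 + 70 + 63 + ? = 270, so (3,2) = 65.
From row 1, 270 − (62 + 61 + 72) gives (1,1) = 75.
From row 3, 270 − (65 + 66 + 71) gives (3,1) = 68.
From column 1, 270 − (75 + 68 + 63) gives (2,1) = 64.
Column 2 must total 270; the given cells sum to 201, so (2,2) = 69.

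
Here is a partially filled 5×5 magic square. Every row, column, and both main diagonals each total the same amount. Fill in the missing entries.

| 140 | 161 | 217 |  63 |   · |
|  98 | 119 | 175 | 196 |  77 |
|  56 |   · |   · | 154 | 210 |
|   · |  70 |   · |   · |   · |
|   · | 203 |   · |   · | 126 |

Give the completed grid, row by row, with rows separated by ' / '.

Row 2 is already complete: 98 + 119 + 175 + 196 + 77 = 665, so that is the magic constant.
Row 1 needs 665; the known cells sum to 581, so (1,5) = 84.
Using column 2: 161 + 119 + 70 + 203 + ? → (3,2) = 665 − 553 = 112.
Column 5 must total 665; the given cells sum to 497, so (4,5) = 168.
Row 3: 56 + 112 + 154 + 210 + ? = 665, so (3,3) = 133.
Main diagonal must total 665; the given cells sum to 518, so (4,4) = 147.
From anti-diagonal, 665 − (84 + 196 + 133 + 70) gives (5,1) = 182.
Using column 1: 140 + 98 + 56 + 182 + ? → (4,1) = 665 − 476 = 189.
Column 4: 63 + 196 + 154 + 147 + ? = 665, so (5,4) = 105.
Row 4: 189 + 70 + 147 + 168 + ? = 665, so (4,3) = 91.
Row 5 must total 665; the given cells sum to 616, so (5,3) = 49.

140 161 217 63 84 / 98 119 175 196 77 / 56 112 133 154 210 / 189 70 91 147 168 / 182 203 49 105 126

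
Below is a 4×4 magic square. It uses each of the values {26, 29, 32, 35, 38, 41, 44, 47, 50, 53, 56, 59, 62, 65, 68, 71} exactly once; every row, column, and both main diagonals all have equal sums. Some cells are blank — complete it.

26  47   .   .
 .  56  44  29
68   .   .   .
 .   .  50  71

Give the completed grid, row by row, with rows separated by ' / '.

26 47 59 62 / 65 56 44 29 / 68 53 41 32 / 35 38 50 71

The 16 entries sum to 776, so each line sums to 776/4 = 194.
Row 2: 56 + 44 + 29 + ? = 194, so (2,1) = 65.
The remaining cell in column 1 is (4,1) = 194 − 159 = 35.
From main diagonal, 194 − (26 + 56 + 71) gives (3,3) = 41.
Row 4 must total 194; the given cells sum to 156, so (4,2) = 38.
The remaining cell in column 2 is (3,2) = 194 − 141 = 53.
Using column 3: 44 + 41 + 50 + ? → (1,3) = 194 − 135 = 59.
Anti-diagonal needs 194; the known cells sum to 132, so (1,4) = 62.
The remaining cell in row 3 is (3,4) = 194 − 162 = 32.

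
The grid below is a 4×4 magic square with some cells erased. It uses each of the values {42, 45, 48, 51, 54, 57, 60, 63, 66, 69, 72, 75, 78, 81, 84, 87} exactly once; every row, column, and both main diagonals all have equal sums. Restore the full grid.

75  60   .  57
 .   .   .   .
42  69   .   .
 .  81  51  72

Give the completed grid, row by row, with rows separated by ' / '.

75 60 66 57 / 87 48 78 45 / 42 69 63 84 / 54 81 51 72

The 16 entries sum to 1032, so each line sums to 1032/4 = 258.
Row 1: 75 + 60 + 57 + ? = 258, so (1,3) = 66.
Row 4 must total 258; the given cells sum to 204, so (4,1) = 54.
The remaining cell in column 1 is (2,1) = 258 − 171 = 87.
Column 2 needs 258; the known cells sum to 210, so (2,2) = 48.
Main diagonal: 75 + 48 + 72 + ? = 258, so (3,3) = 63.
From anti-diagonal, 258 − (57 + 69 + 54) gives (2,3) = 78.
Using row 2: 87 + 48 + 78 + ? → (2,4) = 258 − 213 = 45.
Using row 3: 42 + 69 + 63 + ? → (3,4) = 258 − 174 = 84.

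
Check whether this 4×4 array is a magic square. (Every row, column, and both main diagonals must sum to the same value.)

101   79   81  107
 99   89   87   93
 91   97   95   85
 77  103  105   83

Yes

Row 1: 101 + 79 + 81 + 107 = 368.
Row 2: 99 + 89 + 87 + 93 = 368.
Row 3: 91 + 97 + 95 + 85 = 368.
Row 4: 77 + 103 + 105 + 83 = 368.
Column 1: 101 + 99 + 91 + 77 = 368.
Column 2: 79 + 89 + 97 + 103 = 368.
Column 3: 81 + 87 + 95 + 105 = 368.
Column 4: 107 + 93 + 85 + 83 = 368.
Main diagonal: 101 + 89 + 95 + 83 = 368.
Anti-diagonal: 107 + 87 + 97 + 77 = 368.
All lines sum to 368.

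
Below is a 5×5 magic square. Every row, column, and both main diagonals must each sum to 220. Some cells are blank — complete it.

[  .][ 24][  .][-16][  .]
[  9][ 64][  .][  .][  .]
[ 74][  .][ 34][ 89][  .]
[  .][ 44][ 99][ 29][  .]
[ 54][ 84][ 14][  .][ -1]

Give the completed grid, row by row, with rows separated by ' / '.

Row 5 must total 220; the given cells sum to 151, so (5,4) = 69.
From column 2, 220 − (24 + 64 + 44 + 84) gives (3,2) = 4.
From column 4, 220 − (-16 + 89 + 29 + 69) gives (2,4) = 49.
Main diagonal: 64 + 34 + 29 + (-1) + ? = 220, so (1,1) = 94.
From anti-diagonal, 220 − (49 + 34 + 44 + 54) gives (1,5) = 39.
Row 1: 94 + 24 + (-16) + 39 + ? = 220, so (1,3) = 79.
Row 3 needs 220; the known cells sum to 201, so (3,5) = 19.
The remaining cell in column 1 is (4,1) = 220 − 231 = -11.
Column 3: 79 + 34 + 99 + 14 + ? = 220, so (2,3) = -6.
Row 2 needs 220; the known cells sum to 116, so (2,5) = 104.
Using row 4: -11 + 44 + 99 + 29 + ? → (4,5) = 220 − 161 = 59.

94 24 79 -16 39 / 9 64 -6 49 104 / 74 4 34 89 19 / -11 44 99 29 59 / 54 84 14 69 -1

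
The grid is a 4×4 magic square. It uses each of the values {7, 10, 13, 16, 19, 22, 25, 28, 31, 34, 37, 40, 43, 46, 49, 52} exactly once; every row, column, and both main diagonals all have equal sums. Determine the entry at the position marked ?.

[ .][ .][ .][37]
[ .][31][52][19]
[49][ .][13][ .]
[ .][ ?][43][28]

40

The 16 entries sum to 472, so each line sums to 472/4 = 118.
Row 2 must total 118; the given cells sum to 102, so (2,1) = 16.
Column 3 must total 118; the given cells sum to 108, so (1,3) = 10.
Column 4 needs 118; the known cells sum to 84, so (3,4) = 34.
Main diagonal must total 118; the given cells sum to 72, so (1,1) = 46.
Row 1: 46 + 10 + 37 + ? = 118, so (1,2) = 25.
Using row 3: 49 + 13 + 34 + ? → (3,2) = 118 − 96 = 22.
Column 1 needs 118; the known cells sum to 111, so (4,1) = 7.
Column 2 needs 118; the known cells sum to 78, so (4,2) = 40.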